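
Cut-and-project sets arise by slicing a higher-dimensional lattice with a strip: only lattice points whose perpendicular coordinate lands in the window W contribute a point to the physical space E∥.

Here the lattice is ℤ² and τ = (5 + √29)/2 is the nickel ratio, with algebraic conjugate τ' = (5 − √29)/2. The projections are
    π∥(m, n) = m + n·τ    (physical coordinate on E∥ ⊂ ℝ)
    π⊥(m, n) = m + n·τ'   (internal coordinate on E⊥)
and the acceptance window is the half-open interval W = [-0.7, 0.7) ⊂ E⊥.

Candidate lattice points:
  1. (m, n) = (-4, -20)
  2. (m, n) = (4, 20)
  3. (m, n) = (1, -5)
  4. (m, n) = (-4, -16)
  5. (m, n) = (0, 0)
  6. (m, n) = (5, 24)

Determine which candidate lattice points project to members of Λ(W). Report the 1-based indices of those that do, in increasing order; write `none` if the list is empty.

Numerically τ ≈ 5.19258 and τ' = −1/τ ≈ -0.19258.
candidate 1: (m,n)=(-4,-20) → π∥ = -4-20·τ ≈ -107.85165, π⊥ = -4-20·τ' ≈ -0.14835 ∈ [-0.7, 0.7) ⇒ IN Λ
candidate 2: (m,n)=(4,20) → π∥ = 4+20·τ ≈ 107.85165, π⊥ = 4+20·τ' ≈ 0.14835 ∈ [-0.7, 0.7) ⇒ IN Λ
candidate 3: (m,n)=(1,-5) → π∥ = 1-5·τ ≈ -24.96291, π⊥ = 1-5·τ' ≈ 1.96291 ∉ [-0.7, 0.7) ⇒ out
candidate 4: (m,n)=(-4,-16) → π∥ = -4-16·τ ≈ -87.08132, π⊥ = -4-16·τ' ≈ -0.91868 ∉ [-0.7, 0.7) ⇒ out
candidate 5: (m,n)=(0,0) → π∥ = 0+0·τ ≈ 0.00000, π⊥ = 0+0·τ' ≈ 0.00000 ∈ [-0.7, 0.7) ⇒ IN Λ
candidate 6: (m,n)=(5,24) → π∥ = 5+24·τ ≈ 129.62198, π⊥ = 5+24·τ' ≈ 0.37802 ∈ [-0.7, 0.7) ⇒ IN Λ

1, 2, 5, 6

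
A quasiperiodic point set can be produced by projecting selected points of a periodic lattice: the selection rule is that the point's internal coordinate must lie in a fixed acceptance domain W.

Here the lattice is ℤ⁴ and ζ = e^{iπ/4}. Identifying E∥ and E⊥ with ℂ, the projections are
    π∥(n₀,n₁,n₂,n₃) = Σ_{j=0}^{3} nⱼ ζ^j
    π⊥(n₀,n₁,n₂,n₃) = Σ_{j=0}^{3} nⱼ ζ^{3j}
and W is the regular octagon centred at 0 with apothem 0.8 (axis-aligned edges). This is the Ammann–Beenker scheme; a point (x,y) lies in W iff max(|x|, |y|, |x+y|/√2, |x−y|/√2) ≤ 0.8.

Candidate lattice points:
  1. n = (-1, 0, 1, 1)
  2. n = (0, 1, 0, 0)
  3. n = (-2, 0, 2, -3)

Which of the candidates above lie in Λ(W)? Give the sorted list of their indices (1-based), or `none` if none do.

1

With ζ = e^{iπ/4} the internal vectors are ζ^0,ζ^3,ζ^6,ζ^9.
#1 (-1, 0, 1, 1): internal (-0.292893, -0.292893); octagon support 0.414214 vs apothem 0.8 → ∈ W
#2 (0, 1, 0, 0): internal (-0.707107, 0.707107); octagon support 1.000000 vs apothem 0.8 → ∉ W
#3 (-2, 0, 2, -3): internal (-4.121320, -4.121320); octagon support 5.828427 vs apothem 0.8 → ∉ W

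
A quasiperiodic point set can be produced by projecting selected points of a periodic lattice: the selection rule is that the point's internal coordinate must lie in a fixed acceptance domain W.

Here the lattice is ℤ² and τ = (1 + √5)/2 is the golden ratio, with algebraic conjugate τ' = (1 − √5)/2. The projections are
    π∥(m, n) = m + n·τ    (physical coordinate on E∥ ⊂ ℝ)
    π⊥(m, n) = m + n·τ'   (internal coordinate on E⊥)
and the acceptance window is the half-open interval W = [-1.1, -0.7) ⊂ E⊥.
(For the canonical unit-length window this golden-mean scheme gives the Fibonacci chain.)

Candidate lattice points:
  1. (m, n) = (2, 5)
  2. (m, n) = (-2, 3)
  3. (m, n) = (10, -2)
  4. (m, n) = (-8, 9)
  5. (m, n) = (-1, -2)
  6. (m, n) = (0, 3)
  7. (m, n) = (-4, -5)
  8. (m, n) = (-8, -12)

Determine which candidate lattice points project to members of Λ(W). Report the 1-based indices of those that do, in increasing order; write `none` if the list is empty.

Numerically τ ≈ 1.61803 and τ' = −1/τ ≈ -0.61803.
[1] lift (2,5): star map gives -1.09017; window check -1.1 ≤ -1.09017 < -0.7 is true → IN Λ
[2] lift (-2,3): star map gives -3.85410; window check -1.1 ≤ -3.85410 < -0.7 is false → out
[3] lift (10,-2): star map gives 11.23607; window check -1.1 ≤ 11.23607 < -0.7 is false → out
[4] lift (-8,9): star map gives -13.56231; window check -1.1 ≤ -13.56231 < -0.7 is false → out
[5] lift (-1,-2): star map gives 0.23607; window check -1.1 ≤ 0.23607 < -0.7 is false → out
[6] lift (0,3): star map gives -1.85410; window check -1.1 ≤ -1.85410 < -0.7 is false → out
[7] lift (-4,-5): star map gives -0.90983; window check -1.1 ≤ -0.90983 < -0.7 is true → IN Λ
[8] lift (-8,-12): star map gives -0.58359; window check -1.1 ≤ -0.58359 < -0.7 is false → out

1, 7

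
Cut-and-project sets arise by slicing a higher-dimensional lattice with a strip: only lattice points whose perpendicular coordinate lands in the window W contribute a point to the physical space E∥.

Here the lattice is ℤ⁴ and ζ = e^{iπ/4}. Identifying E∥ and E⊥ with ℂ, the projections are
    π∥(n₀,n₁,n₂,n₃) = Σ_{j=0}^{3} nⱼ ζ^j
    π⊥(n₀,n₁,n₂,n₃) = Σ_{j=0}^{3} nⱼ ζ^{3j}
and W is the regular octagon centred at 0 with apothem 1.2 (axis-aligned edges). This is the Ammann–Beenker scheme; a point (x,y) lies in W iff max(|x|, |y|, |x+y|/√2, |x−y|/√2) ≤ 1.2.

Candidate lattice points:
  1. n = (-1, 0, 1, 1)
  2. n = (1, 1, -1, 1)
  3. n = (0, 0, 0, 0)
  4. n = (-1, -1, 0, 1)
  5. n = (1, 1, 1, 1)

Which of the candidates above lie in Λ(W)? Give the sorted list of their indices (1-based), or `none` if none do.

1, 3, 4, 5

With ζ = e^{iπ/4} the internal vectors are ζ^0,ζ^3,ζ^6,ζ^9.
candidate 1: n = (-1, 0, 1, 1) → π⊥ ≈ (-0.292893, -0.292893); max(|x|,|y|,|x±y|/√2) = 0.414214 ≤ 1.2 ⇒ ∈ W
candidate 2: n = (1, 1, -1, 1) → π⊥ ≈ (+1.000000, +2.414214); max(|x|,|y|,|x±y|/√2) = 2.414214 > 1.2 ⇒ ∉ W
candidate 3: n = (0, 0, 0, 0) → π⊥ ≈ (+0.000000, +0.000000); max(|x|,|y|,|x±y|/√2) = 0.000000 ≤ 1.2 ⇒ ∈ W
candidate 4: n = (-1, -1, 0, 1) → π⊥ ≈ (+0.414214, +0.000000); max(|x|,|y|,|x±y|/√2) = 0.414214 ≤ 1.2 ⇒ ∈ W
candidate 5: n = (1, 1, 1, 1) → π⊥ ≈ (+1.000000, +0.414214); max(|x|,|y|,|x±y|/√2) = 1.000000 ≤ 1.2 ⇒ ∈ W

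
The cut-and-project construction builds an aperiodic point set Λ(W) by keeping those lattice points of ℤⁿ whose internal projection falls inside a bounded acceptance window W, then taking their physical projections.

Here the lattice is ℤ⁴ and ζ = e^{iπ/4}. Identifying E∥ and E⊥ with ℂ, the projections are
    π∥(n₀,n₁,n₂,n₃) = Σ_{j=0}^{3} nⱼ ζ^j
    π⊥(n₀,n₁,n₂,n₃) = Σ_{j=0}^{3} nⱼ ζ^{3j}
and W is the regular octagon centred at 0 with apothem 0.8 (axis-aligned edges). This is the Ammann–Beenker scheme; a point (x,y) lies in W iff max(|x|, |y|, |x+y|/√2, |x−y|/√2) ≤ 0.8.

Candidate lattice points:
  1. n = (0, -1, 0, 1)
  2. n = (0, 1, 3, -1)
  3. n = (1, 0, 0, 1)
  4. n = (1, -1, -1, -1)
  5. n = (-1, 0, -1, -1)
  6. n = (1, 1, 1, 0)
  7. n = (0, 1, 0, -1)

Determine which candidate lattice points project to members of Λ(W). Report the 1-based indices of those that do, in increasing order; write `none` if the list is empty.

With ζ = e^{iπ/4} the internal vectors are ζ^0,ζ^3,ζ^6,ζ^9.
candidate 1: n = (0, -1, 0, 1) → π⊥ ≈ (+1.41421, +0.00000); max(|x|,|y|,|x±y|/√2) = 1.41421 > 0.8 ⇒ ∉ W
candidate 2: n = (0, 1, 3, -1) → π⊥ ≈ (-1.41421, -3.00000); max(|x|,|y|,|x±y|/√2) = 3.12132 > 0.8 ⇒ ∉ W
candidate 3: n = (1, 0, 0, 1) → π⊥ ≈ (+1.70711, +0.70711); max(|x|,|y|,|x±y|/√2) = 1.70711 > 0.8 ⇒ ∉ W
candidate 4: n = (1, -1, -1, -1) → π⊥ ≈ (+1.00000, -0.41421); max(|x|,|y|,|x±y|/√2) = 1.00000 > 0.8 ⇒ ∉ W
candidate 5: n = (-1, 0, -1, -1) → π⊥ ≈ (-1.70711, +0.29289); max(|x|,|y|,|x±y|/√2) = 1.70711 > 0.8 ⇒ ∉ W
candidate 6: n = (1, 1, 1, 0) → π⊥ ≈ (+0.29289, -0.29289); max(|x|,|y|,|x±y|/√2) = 0.41421 ≤ 0.8 ⇒ ∈ W
candidate 7: n = (0, 1, 0, -1) → π⊥ ≈ (-1.41421, +0.00000); max(|x|,|y|,|x±y|/√2) = 1.41421 > 0.8 ⇒ ∉ W

6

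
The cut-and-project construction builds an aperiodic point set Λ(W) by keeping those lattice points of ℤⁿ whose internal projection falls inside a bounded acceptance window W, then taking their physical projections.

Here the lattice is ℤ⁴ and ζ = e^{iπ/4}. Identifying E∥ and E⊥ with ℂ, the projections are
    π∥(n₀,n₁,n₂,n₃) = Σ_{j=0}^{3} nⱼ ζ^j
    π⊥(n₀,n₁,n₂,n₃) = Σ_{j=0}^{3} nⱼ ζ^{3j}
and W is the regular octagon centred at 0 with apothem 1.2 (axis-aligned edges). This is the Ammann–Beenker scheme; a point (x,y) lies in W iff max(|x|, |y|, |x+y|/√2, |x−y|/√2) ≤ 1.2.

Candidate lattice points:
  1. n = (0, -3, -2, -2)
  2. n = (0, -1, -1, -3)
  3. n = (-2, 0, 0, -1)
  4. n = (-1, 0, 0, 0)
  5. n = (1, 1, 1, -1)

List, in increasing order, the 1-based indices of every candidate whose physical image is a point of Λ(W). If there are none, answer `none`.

π⊥(n) = n₀ + n₁ζ³ + n₂ζ⁶ + n₃ζ⁹ where ζ = e^{iπ/4}.
candidate 1: n = (0, -3, -2, -2) → π⊥ ≈ (+0.70711, -1.53553); max(|x|,|y|,|x±y|/√2) = 1.58579 > 1.2 ⇒ ∉ W
candidate 2: n = (0, -1, -1, -3) → π⊥ ≈ (-1.41421, -1.82843); max(|x|,|y|,|x±y|/√2) = 2.29289 > 1.2 ⇒ ∉ W
candidate 3: n = (-2, 0, 0, -1) → π⊥ ≈ (-2.70711, -0.70711); max(|x|,|y|,|x±y|/√2) = 2.70711 > 1.2 ⇒ ∉ W
candidate 4: n = (-1, 0, 0, 0) → π⊥ ≈ (-1.00000, +0.00000); max(|x|,|y|,|x±y|/√2) = 1.00000 ≤ 1.2 ⇒ ∈ W
candidate 5: n = (1, 1, 1, -1) → π⊥ ≈ (-0.41421, -1.00000); max(|x|,|y|,|x±y|/√2) = 1.00000 ≤ 1.2 ⇒ ∈ W

4, 5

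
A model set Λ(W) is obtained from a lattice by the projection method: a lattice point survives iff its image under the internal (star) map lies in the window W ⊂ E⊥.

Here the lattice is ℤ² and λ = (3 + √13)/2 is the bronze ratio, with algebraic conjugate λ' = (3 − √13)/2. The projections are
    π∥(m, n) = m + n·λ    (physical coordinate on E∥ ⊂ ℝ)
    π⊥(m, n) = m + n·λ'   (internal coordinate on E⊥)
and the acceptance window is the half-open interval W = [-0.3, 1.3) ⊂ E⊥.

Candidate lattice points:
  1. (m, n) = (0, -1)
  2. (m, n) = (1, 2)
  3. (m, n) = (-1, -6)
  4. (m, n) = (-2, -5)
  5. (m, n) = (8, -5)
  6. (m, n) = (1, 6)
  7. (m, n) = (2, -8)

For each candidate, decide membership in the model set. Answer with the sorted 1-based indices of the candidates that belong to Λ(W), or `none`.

1, 2, 3

Numerically λ ≈ 3.3028 and λ' = −1/λ ≈ -0.3028.
[1] lift (0,-1): star map gives 0.3028; window check -0.3 ≤ 0.3028 < 1.3 is true → IN Λ
[2] lift (1,2): star map gives 0.3944; window check -0.3 ≤ 0.3944 < 1.3 is true → IN Λ
[3] lift (-1,-6): star map gives 0.8167; window check -0.3 ≤ 0.8167 < 1.3 is true → IN Λ
[4] lift (-2,-5): star map gives -0.4861; window check -0.3 ≤ -0.4861 < 1.3 is false → out
[5] lift (8,-5): star map gives 9.5139; window check -0.3 ≤ 9.5139 < 1.3 is false → out
[6] lift (1,6): star map gives -0.8167; window check -0.3 ≤ -0.8167 < 1.3 is false → out
[7] lift (2,-8): star map gives 4.4222; window check -0.3 ≤ 4.4222 < 1.3 is false → out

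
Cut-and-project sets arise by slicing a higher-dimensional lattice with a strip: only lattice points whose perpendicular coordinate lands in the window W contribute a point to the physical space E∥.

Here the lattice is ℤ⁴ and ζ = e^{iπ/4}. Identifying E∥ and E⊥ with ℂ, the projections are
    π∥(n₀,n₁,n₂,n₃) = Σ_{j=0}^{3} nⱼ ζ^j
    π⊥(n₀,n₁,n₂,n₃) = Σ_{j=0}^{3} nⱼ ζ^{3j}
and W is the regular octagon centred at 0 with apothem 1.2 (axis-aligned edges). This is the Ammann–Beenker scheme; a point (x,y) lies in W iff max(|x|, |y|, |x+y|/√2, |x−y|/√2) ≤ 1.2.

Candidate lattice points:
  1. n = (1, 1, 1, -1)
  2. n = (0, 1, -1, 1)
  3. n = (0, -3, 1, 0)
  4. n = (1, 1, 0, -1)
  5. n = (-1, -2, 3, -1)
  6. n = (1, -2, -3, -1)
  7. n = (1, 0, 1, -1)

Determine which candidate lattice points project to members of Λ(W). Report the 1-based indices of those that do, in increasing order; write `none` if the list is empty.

With ζ = e^{iπ/4} the internal vectors are ζ^0,ζ^3,ζ^6,ζ^9.
candidate 1: n = (1, 1, 1, -1) → π⊥ ≈ (-0.414214, -1.000000); max(|x|,|y|,|x±y|/√2) = 1.000000 ≤ 1.2 ⇒ ∈ W
candidate 2: n = (0, 1, -1, 1) → π⊥ ≈ (+0.000000, +2.414214); max(|x|,|y|,|x±y|/√2) = 2.414214 > 1.2 ⇒ ∉ W
candidate 3: n = (0, -3, 1, 0) → π⊥ ≈ (+2.121320, -3.121320); max(|x|,|y|,|x±y|/√2) = 3.707107 > 1.2 ⇒ ∉ W
candidate 4: n = (1, 1, 0, -1) → π⊥ ≈ (-0.414214, +0.000000); max(|x|,|y|,|x±y|/√2) = 0.414214 ≤ 1.2 ⇒ ∈ W
candidate 5: n = (-1, -2, 3, -1) → π⊥ ≈ (-0.292893, -5.121320); max(|x|,|y|,|x±y|/√2) = 5.121320 > 1.2 ⇒ ∉ W
candidate 6: n = (1, -2, -3, -1) → π⊥ ≈ (+1.707107, +0.878680); max(|x|,|y|,|x±y|/√2) = 1.828427 > 1.2 ⇒ ∉ W
candidate 7: n = (1, 0, 1, -1) → π⊥ ≈ (+0.292893, -1.707107); max(|x|,|y|,|x±y|/√2) = 1.707107 > 1.2 ⇒ ∉ W

1, 4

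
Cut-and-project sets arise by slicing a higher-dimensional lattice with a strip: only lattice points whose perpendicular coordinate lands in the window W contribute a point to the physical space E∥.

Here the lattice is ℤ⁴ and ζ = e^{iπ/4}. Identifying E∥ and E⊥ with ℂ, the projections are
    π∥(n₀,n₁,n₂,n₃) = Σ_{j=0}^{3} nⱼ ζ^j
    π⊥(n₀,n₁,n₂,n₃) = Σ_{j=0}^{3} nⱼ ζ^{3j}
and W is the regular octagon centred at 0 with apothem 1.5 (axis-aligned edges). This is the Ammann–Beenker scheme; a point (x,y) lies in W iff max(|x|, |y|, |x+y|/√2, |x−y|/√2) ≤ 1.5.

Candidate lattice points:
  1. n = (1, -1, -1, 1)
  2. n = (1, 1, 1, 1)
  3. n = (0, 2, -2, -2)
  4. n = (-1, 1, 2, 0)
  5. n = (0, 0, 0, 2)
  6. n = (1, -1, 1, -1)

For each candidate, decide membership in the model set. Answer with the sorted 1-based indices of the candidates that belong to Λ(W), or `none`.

2

π⊥(n) = n₀ + n₁ζ³ + n₂ζ⁶ + n₃ζ⁹ where ζ = e^{iπ/4}.
#1 (1, -1, -1, 1): internal (2.41421, 1.00000); octagon support 2.41421 vs apothem 1.5 → ∉ W
#2 (1, 1, 1, 1): internal (1.00000, 0.41421); octagon support 1.00000 vs apothem 1.5 → ∈ W
#3 (0, 2, -2, -2): internal (-2.82843, 2.00000); octagon support 3.41421 vs apothem 1.5 → ∉ W
#4 (-1, 1, 2, 0): internal (-1.70711, -1.29289); octagon support 2.12132 vs apothem 1.5 → ∉ W
#5 (0, 0, 0, 2): internal (1.41421, 1.41421); octagon support 2.00000 vs apothem 1.5 → ∉ W
#6 (1, -1, 1, -1): internal (1.00000, -2.41421); octagon support 2.41421 vs apothem 1.5 → ∉ W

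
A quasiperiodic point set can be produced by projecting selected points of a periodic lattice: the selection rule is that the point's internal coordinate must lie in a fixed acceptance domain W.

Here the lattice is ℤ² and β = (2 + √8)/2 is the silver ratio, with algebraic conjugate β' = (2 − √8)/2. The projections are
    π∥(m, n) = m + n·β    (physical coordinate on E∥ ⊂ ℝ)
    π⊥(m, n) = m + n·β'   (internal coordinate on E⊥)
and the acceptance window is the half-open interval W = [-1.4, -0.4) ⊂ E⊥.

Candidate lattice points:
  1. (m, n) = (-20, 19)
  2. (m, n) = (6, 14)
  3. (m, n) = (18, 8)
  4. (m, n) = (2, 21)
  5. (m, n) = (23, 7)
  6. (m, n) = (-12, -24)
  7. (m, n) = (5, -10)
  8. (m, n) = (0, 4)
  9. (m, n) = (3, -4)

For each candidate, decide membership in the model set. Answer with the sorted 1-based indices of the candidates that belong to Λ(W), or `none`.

β' = (2−√8)/2 ≈ -0.41421.
candidate 1: (m,n)=(-20,19) → π∥ = -20+19·β ≈ 25.87006, π⊥ = -20+19·β' ≈ -27.87006 ∉ [-1.4, -0.4) ⇒ out
candidate 2: (m,n)=(6,14) → π∥ = 6+14·β ≈ 39.79899, π⊥ = 6+14·β' ≈ 0.20101 ∉ [-1.4, -0.4) ⇒ out
candidate 3: (m,n)=(18,8) → π∥ = 18+8·β ≈ 37.31371, π⊥ = 18+8·β' ≈ 14.68629 ∉ [-1.4, -0.4) ⇒ out
candidate 4: (m,n)=(2,21) → π∥ = 2+21·β ≈ 52.69848, π⊥ = 2+21·β' ≈ -6.69848 ∉ [-1.4, -0.4) ⇒ out
candidate 5: (m,n)=(23,7) → π∥ = 23+7·β ≈ 39.89949, π⊥ = 23+7·β' ≈ 20.10051 ∉ [-1.4, -0.4) ⇒ out
candidate 6: (m,n)=(-12,-24) → π∥ = -12-24·β ≈ -69.94113, π⊥ = -12-24·β' ≈ -2.05887 ∉ [-1.4, -0.4) ⇒ out
candidate 7: (m,n)=(5,-10) → π∥ = 5-10·β ≈ -19.14214, π⊥ = 5-10·β' ≈ 9.14214 ∉ [-1.4, -0.4) ⇒ out
candidate 8: (m,n)=(0,4) → π∥ = 0+4·β ≈ 9.65685, π⊥ = 0+4·β' ≈ -1.65685 ∉ [-1.4, -0.4) ⇒ out
candidate 9: (m,n)=(3,-4) → π∥ = 3-4·β ≈ -6.65685, π⊥ = 3-4·β' ≈ 4.65685 ∉ [-1.4, -0.4) ⇒ out

none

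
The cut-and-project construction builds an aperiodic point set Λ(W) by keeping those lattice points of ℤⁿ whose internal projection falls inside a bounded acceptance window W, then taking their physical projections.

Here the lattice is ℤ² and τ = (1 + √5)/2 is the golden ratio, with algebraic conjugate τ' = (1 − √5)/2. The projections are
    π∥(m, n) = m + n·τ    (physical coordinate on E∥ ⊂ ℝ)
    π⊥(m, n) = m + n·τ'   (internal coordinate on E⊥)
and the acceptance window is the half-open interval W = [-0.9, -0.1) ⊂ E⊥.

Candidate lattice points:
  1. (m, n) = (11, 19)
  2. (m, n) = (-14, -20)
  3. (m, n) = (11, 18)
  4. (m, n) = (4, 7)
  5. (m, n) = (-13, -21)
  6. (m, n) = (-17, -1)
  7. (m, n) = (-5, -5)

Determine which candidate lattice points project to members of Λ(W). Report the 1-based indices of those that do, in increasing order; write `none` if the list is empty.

Compute τ' = (1−√5)/2 = -0.61803, so π⊥(m,n) = m -0.61803·n.
[1] lift (11,19): star map gives -0.74265; window check -0.9 ≤ -0.74265 < -0.1 is true → IN Λ
[2] lift (-14,-20): star map gives -1.63932; window check -0.9 ≤ -1.63932 < -0.1 is false → out
[3] lift (11,18): star map gives -0.12461; window check -0.9 ≤ -0.12461 < -0.1 is true → IN Λ
[4] lift (4,7): star map gives -0.32624; window check -0.9 ≤ -0.32624 < -0.1 is true → IN Λ
[5] lift (-13,-21): star map gives -0.02129; window check -0.9 ≤ -0.02129 < -0.1 is false → out
[6] lift (-17,-1): star map gives -16.38197; window check -0.9 ≤ -16.38197 < -0.1 is false → out
[7] lift (-5,-5): star map gives -1.90983; window check -0.9 ≤ -1.90983 < -0.1 is false → out

1, 3, 4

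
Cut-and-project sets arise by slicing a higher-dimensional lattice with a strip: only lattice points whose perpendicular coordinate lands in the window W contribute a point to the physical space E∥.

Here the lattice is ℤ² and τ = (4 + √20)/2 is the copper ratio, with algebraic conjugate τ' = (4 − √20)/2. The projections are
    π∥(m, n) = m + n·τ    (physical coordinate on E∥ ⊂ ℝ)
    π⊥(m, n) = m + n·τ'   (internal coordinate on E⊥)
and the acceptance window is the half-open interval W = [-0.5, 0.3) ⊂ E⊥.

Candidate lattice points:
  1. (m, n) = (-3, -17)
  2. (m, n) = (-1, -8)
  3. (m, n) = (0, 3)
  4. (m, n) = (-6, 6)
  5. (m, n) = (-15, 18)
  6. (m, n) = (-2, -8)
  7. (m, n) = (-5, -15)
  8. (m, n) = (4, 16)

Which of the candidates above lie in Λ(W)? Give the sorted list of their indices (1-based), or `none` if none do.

6, 8

Numerically τ ≈ 4.2361 and τ' = −1/τ ≈ -0.2361.
candidate 1: (m,n)=(-3,-17) → π∥ = -3-17·τ ≈ -75.0132, π⊥ = -3-17·τ' ≈ 1.0132 ∉ [-0.5, 0.3) ⇒ out
candidate 2: (m,n)=(-1,-8) → π∥ = -1-8·τ ≈ -34.8885, π⊥ = -1-8·τ' ≈ 0.8885 ∉ [-0.5, 0.3) ⇒ out
candidate 3: (m,n)=(0,3) → π∥ = 0+3·τ ≈ 12.7082, π⊥ = 0+3·τ' ≈ -0.7082 ∉ [-0.5, 0.3) ⇒ out
candidate 4: (m,n)=(-6,6) → π∥ = -6+6·τ ≈ 19.4164, π⊥ = -6+6·τ' ≈ -7.4164 ∉ [-0.5, 0.3) ⇒ out
candidate 5: (m,n)=(-15,18) → π∥ = -15+18·τ ≈ 61.2492, π⊥ = -15+18·τ' ≈ -19.2492 ∉ [-0.5, 0.3) ⇒ out
candidate 6: (m,n)=(-2,-8) → π∥ = -2-8·τ ≈ -35.8885, π⊥ = -2-8·τ' ≈ -0.1115 ∈ [-0.5, 0.3) ⇒ IN Λ
candidate 7: (m,n)=(-5,-15) → π∥ = -5-15·τ ≈ -68.5410, π⊥ = -5-15·τ' ≈ -1.4590 ∉ [-0.5, 0.3) ⇒ out
candidate 8: (m,n)=(4,16) → π∥ = 4+16·τ ≈ 71.7771, π⊥ = 4+16·τ' ≈ 0.2229 ∈ [-0.5, 0.3) ⇒ IN Λ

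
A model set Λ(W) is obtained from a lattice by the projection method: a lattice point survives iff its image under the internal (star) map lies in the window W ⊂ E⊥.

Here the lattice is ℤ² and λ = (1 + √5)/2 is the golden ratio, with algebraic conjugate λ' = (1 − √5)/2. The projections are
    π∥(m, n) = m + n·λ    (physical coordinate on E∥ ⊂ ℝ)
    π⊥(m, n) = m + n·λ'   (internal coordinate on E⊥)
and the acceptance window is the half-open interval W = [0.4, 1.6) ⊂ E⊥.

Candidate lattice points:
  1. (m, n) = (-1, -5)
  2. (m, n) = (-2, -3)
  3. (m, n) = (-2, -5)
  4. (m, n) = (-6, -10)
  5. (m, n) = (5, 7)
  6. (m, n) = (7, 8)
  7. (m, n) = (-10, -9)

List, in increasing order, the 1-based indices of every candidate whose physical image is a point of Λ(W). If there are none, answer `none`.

λ' = (1−√5)/2 ≈ -0.6180.
[1] lift (-1,-5): star map gives 2.0902; window check 0.4 ≤ 2.0902 < 1.6 is false → out
[2] lift (-2,-3): star map gives -0.1459; window check 0.4 ≤ -0.1459 < 1.6 is false → out
[3] lift (-2,-5): star map gives 1.0902; window check 0.4 ≤ 1.0902 < 1.6 is true → IN Λ
[4] lift (-6,-10): star map gives 0.1803; window check 0.4 ≤ 0.1803 < 1.6 is false → out
[5] lift (5,7): star map gives 0.6738; window check 0.4 ≤ 0.6738 < 1.6 is true → IN Λ
[6] lift (7,8): star map gives 2.0557; window check 0.4 ≤ 2.0557 < 1.6 is false → out
[7] lift (-10,-9): star map gives -4.4377; window check 0.4 ≤ -4.4377 < 1.6 is false → out

3, 5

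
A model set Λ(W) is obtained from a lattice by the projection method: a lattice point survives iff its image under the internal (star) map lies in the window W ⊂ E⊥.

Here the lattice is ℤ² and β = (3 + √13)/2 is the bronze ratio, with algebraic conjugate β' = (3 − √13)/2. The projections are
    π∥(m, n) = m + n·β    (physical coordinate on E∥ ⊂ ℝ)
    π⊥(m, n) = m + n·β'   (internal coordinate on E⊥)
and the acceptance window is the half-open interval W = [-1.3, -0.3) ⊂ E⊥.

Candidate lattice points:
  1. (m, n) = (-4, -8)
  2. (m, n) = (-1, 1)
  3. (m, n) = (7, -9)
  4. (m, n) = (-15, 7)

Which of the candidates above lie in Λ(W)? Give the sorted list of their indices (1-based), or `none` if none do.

none

Numerically β ≈ 3.302776 and β' = −1/β ≈ -0.302776.
[1] lift (-4,-8): star map gives -1.577795; window check -1.3 ≤ -1.577795 < -0.3 is false → out
[2] lift (-1,1): star map gives -1.302776; window check -1.3 ≤ -1.302776 < -0.3 is false → out
[3] lift (7,-9): star map gives 9.724981; window check -1.3 ≤ 9.724981 < -0.3 is false → out
[4] lift (-15,7): star map gives -17.119429; window check -1.3 ≤ -17.119429 < -0.3 is false → out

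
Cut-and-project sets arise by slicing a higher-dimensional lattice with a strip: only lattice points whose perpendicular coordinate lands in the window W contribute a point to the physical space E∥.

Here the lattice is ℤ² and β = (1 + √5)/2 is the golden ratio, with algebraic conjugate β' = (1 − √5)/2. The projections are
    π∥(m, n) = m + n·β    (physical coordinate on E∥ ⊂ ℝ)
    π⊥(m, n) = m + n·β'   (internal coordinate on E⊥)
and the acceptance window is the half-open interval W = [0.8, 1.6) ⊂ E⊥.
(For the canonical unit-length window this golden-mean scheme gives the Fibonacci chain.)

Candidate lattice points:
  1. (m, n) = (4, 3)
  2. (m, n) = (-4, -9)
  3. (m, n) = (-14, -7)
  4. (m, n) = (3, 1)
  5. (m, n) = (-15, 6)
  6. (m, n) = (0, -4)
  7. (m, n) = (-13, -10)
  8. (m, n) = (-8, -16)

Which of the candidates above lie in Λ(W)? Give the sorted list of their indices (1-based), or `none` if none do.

Numerically β ≈ 1.6180 and β' = −1/β ≈ -0.6180.
candidate 1: (m,n)=(4,3) → π∥ = 4+3·β ≈ 8.8541, π⊥ = 4+3·β' ≈ 2.1459 ∉ [0.8, 1.6) ⇒ out
candidate 2: (m,n)=(-4,-9) → π∥ = -4-9·β ≈ -18.5623, π⊥ = -4-9·β' ≈ 1.5623 ∈ [0.8, 1.6) ⇒ IN Λ
candidate 3: (m,n)=(-14,-7) → π∥ = -14-7·β ≈ -25.3262, π⊥ = -14-7·β' ≈ -9.6738 ∉ [0.8, 1.6) ⇒ out
candidate 4: (m,n)=(3,1) → π∥ = 3+1·β ≈ 4.6180, π⊥ = 3+1·β' ≈ 2.3820 ∉ [0.8, 1.6) ⇒ out
candidate 5: (m,n)=(-15,6) → π∥ = -15+6·β ≈ -5.2918, π⊥ = -15+6·β' ≈ -18.7082 ∉ [0.8, 1.6) ⇒ out
candidate 6: (m,n)=(0,-4) → π∥ = 0-4·β ≈ -6.4721, π⊥ = 0-4·β' ≈ 2.4721 ∉ [0.8, 1.6) ⇒ out
candidate 7: (m,n)=(-13,-10) → π∥ = -13-10·β ≈ -29.1803, π⊥ = -13-10·β' ≈ -6.8197 ∉ [0.8, 1.6) ⇒ out
candidate 8: (m,n)=(-8,-16) → π∥ = -8-16·β ≈ -33.8885, π⊥ = -8-16·β' ≈ 1.8885 ∉ [0.8, 1.6) ⇒ out

2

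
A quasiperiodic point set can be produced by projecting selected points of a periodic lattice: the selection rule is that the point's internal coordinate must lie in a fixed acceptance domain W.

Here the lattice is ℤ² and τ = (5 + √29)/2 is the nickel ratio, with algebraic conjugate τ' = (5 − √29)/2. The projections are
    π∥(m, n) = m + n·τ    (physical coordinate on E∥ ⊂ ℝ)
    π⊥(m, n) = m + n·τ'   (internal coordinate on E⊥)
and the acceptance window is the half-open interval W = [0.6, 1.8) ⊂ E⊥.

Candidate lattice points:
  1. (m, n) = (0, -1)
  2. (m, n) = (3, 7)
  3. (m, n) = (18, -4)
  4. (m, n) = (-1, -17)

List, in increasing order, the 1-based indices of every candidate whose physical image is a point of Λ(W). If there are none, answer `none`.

Numerically τ ≈ 5.19258 and τ' = −1/τ ≈ -0.19258.
[1] lift (0,-1): star map gives 0.19258; window check 0.6 ≤ 0.19258 < 1.8 is false → out
[2] lift (3,7): star map gives 1.65192; window check 0.6 ≤ 1.65192 < 1.8 is true → IN Λ
[3] lift (18,-4): star map gives 18.77033; window check 0.6 ≤ 18.77033 < 1.8 is false → out
[4] lift (-1,-17): star map gives 2.27390; window check 0.6 ≤ 2.27390 < 1.8 is false → out

2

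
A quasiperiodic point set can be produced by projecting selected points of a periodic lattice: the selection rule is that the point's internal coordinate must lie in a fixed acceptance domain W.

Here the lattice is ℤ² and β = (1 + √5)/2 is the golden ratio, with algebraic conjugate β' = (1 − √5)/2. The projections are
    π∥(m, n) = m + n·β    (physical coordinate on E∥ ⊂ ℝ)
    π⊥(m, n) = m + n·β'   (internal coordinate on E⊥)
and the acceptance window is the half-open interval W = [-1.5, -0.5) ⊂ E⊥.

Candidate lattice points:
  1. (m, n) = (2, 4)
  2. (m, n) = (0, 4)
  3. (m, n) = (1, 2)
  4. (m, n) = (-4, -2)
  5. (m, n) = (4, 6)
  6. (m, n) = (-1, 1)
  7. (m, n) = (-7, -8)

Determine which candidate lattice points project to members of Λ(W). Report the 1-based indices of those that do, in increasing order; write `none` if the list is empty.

Compute β' = (1−√5)/2 = -0.61803, so π⊥(m,n) = m -0.61803·n.
candidate 1: (m,n)=(2,4) → π∥ = 2+4·β ≈ 8.47214, π⊥ = 2+4·β' ≈ -0.47214 ∉ [-1.5, -0.5) ⇒ out
candidate 2: (m,n)=(0,4) → π∥ = 0+4·β ≈ 6.47214, π⊥ = 0+4·β' ≈ -2.47214 ∉ [-1.5, -0.5) ⇒ out
candidate 3: (m,n)=(1,2) → π∥ = 1+2·β ≈ 4.23607, π⊥ = 1+2·β' ≈ -0.23607 ∉ [-1.5, -0.5) ⇒ out
candidate 4: (m,n)=(-4,-2) → π∥ = -4-2·β ≈ -7.23607, π⊥ = -4-2·β' ≈ -2.76393 ∉ [-1.5, -0.5) ⇒ out
candidate 5: (m,n)=(4,6) → π∥ = 4+6·β ≈ 13.70820, π⊥ = 4+6·β' ≈ 0.29180 ∉ [-1.5, -0.5) ⇒ out
candidate 6: (m,n)=(-1,1) → π∥ = -1+1·β ≈ 0.61803, π⊥ = -1+1·β' ≈ -1.61803 ∉ [-1.5, -0.5) ⇒ out
candidate 7: (m,n)=(-7,-8) → π∥ = -7-8·β ≈ -19.94427, π⊥ = -7-8·β' ≈ -2.05573 ∉ [-1.5, -0.5) ⇒ out

none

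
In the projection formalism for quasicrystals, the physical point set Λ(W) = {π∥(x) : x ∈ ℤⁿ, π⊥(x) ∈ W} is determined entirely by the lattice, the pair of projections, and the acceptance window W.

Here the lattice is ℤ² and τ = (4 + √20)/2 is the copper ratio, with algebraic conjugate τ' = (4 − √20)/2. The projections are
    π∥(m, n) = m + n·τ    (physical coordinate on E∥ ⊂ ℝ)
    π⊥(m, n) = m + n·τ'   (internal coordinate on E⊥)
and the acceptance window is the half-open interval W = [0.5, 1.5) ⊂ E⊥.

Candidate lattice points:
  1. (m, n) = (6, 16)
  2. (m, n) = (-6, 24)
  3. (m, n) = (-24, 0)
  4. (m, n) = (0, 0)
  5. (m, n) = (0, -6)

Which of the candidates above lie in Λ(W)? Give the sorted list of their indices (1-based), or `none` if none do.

Numerically τ ≈ 4.236068 and τ' = −1/τ ≈ -0.236068.
#1 (6,16): internal coord 6 + (16)·τ' = +2.222912; +2.222912 ∉ [0.5, 1.5) → out
#2 (-6,24): internal coord -6 + (24)·τ' = -11.665631; -11.665631 ∉ [0.5, 1.5) → out
#3 (-24,0): internal coord -24 + (0)·τ' = -24.000000; -24.000000 ∉ [0.5, 1.5) → out
#4 (0,0): internal coord 0 + (0)·τ' = +0.000000; +0.000000 ∉ [0.5, 1.5) → out
#5 (0,-6): internal coord 0 + (-6)·τ' = +1.416408; +1.416408 ∈ [0.5, 1.5) → IN Λ

5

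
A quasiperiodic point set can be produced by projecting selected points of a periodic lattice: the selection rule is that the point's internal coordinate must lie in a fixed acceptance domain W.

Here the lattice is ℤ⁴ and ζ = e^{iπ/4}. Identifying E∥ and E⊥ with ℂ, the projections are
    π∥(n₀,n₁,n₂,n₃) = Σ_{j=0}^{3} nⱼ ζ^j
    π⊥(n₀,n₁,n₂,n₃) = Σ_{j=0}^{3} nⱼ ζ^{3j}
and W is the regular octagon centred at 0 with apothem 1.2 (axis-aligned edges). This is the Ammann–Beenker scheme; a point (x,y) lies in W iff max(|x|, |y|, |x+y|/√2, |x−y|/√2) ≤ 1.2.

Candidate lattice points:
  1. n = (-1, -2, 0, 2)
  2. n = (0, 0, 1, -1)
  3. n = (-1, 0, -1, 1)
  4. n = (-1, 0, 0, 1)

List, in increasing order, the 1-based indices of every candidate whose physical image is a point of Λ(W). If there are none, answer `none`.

Internal map: ζ^{3j} for j=0..3 gives (1,0), (−√2/2,√2/2), (0,−1), (√2/2,√2/2).
#1 (-1, -2, 0, 2): internal (1.8284, 0.0000); octagon support 1.8284 vs apothem 1.2 → ∉ W
#2 (0, 0, 1, -1): internal (-0.7071, -1.7071); octagon support 1.7071 vs apothem 1.2 → ∉ W
#3 (-1, 0, -1, 1): internal (-0.2929, 1.7071); octagon support 1.7071 vs apothem 1.2 → ∉ W
#4 (-1, 0, 0, 1): internal (-0.2929, 0.7071); octagon support 0.7071 vs apothem 1.2 → ∈ W

4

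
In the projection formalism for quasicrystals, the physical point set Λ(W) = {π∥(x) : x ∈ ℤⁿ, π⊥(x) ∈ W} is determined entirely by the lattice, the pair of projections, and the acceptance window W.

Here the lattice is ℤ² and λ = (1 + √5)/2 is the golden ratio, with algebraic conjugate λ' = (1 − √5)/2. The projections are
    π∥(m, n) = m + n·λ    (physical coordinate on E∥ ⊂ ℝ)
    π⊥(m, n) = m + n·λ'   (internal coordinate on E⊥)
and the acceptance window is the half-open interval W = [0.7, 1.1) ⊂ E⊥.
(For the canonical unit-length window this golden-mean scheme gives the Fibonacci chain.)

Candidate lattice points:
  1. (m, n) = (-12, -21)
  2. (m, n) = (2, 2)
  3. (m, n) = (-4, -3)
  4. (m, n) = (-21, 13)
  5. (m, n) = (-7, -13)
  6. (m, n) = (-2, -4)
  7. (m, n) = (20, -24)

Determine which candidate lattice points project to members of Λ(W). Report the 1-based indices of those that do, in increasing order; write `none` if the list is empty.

1, 2, 5

Compute λ' = (1−√5)/2 = -0.61803, so π⊥(m,n) = m -0.61803·n.
[1] lift (-12,-21): star map gives 0.97871; window check 0.7 ≤ 0.97871 < 1.1 is true → IN Λ
[2] lift (2,2): star map gives 0.76393; window check 0.7 ≤ 0.76393 < 1.1 is true → IN Λ
[3] lift (-4,-3): star map gives -2.14590; window check 0.7 ≤ -2.14590 < 1.1 is false → out
[4] lift (-21,13): star map gives -29.03444; window check 0.7 ≤ -29.03444 < 1.1 is false → out
[5] lift (-7,-13): star map gives 1.03444; window check 0.7 ≤ 1.03444 < 1.1 is true → IN Λ
[6] lift (-2,-4): star map gives 0.47214; window check 0.7 ≤ 0.47214 < 1.1 is false → out
[7] lift (20,-24): star map gives 34.83282; window check 0.7 ≤ 34.83282 < 1.1 is false → out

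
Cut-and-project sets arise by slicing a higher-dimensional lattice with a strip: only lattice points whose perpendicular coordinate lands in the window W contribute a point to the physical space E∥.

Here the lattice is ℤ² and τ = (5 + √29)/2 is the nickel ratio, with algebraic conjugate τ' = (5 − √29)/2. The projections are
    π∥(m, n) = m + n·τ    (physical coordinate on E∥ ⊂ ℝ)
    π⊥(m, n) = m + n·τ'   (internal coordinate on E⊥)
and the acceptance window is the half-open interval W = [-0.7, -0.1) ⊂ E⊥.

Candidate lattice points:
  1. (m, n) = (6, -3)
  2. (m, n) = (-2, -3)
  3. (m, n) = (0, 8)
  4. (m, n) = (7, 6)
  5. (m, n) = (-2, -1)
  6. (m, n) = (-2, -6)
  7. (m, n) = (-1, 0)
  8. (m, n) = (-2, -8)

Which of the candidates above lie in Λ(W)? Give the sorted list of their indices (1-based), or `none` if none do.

8

Compute τ' = (5−√29)/2 = -0.192582, so π⊥(m,n) = m -0.192582·n.
candidate 1: (m,n)=(6,-3) → π∥ = 6-3·τ ≈ -9.577747, π⊥ = 6-3·τ' ≈ 6.577747 ∉ [-0.7, -0.1) ⇒ out
candidate 2: (m,n)=(-2,-3) → π∥ = -2-3·τ ≈ -17.577747, π⊥ = -2-3·τ' ≈ -1.422253 ∉ [-0.7, -0.1) ⇒ out
candidate 3: (m,n)=(0,8) → π∥ = 0+8·τ ≈ 41.540659, π⊥ = 0+8·τ' ≈ -1.540659 ∉ [-0.7, -0.1) ⇒ out
candidate 4: (m,n)=(7,6) → π∥ = 7+6·τ ≈ 38.155494, π⊥ = 7+6·τ' ≈ 5.844506 ∉ [-0.7, -0.1) ⇒ out
candidate 5: (m,n)=(-2,-1) → π∥ = -2-1·τ ≈ -7.192582, π⊥ = -2-1·τ' ≈ -1.807418 ∉ [-0.7, -0.1) ⇒ out
candidate 6: (m,n)=(-2,-6) → π∥ = -2-6·τ ≈ -33.155494, π⊥ = -2-6·τ' ≈ -0.844506 ∉ [-0.7, -0.1) ⇒ out
candidate 7: (m,n)=(-1,0) → π∥ = -1+0·τ ≈ -1.000000, π⊥ = -1+0·τ' ≈ -1.000000 ∉ [-0.7, -0.1) ⇒ out
candidate 8: (m,n)=(-2,-8) → π∥ = -2-8·τ ≈ -43.540659, π⊥ = -2-8·τ' ≈ -0.459341 ∈ [-0.7, -0.1) ⇒ IN Λ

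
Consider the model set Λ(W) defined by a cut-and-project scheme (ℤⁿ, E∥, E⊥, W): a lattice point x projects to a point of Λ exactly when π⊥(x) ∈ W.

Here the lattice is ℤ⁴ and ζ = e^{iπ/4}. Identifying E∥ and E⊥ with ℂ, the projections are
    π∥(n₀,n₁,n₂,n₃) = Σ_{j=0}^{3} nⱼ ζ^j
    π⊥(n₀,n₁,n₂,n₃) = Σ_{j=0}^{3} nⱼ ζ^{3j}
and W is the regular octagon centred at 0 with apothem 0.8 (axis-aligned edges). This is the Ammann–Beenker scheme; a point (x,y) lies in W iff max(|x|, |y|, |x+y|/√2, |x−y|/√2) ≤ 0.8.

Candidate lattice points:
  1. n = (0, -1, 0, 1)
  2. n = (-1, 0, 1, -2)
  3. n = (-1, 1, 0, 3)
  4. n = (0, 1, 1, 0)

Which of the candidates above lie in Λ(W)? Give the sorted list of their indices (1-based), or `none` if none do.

4

π⊥(n) = n₀ + n₁ζ³ + n₂ζ⁶ + n₃ζ⁹ where ζ = e^{iπ/4}.
#1 (0, -1, 0, 1): internal (1.4142, 0.0000); octagon support 1.4142 vs apothem 0.8 → ∉ W
#2 (-1, 0, 1, -2): internal (-2.4142, -2.4142); octagon support 3.4142 vs apothem 0.8 → ∉ W
#3 (-1, 1, 0, 3): internal (0.4142, 2.8284); octagon support 2.8284 vs apothem 0.8 → ∉ W
#4 (0, 1, 1, 0): internal (-0.7071, -0.2929); octagon support 0.7071 vs apothem 0.8 → ∈ W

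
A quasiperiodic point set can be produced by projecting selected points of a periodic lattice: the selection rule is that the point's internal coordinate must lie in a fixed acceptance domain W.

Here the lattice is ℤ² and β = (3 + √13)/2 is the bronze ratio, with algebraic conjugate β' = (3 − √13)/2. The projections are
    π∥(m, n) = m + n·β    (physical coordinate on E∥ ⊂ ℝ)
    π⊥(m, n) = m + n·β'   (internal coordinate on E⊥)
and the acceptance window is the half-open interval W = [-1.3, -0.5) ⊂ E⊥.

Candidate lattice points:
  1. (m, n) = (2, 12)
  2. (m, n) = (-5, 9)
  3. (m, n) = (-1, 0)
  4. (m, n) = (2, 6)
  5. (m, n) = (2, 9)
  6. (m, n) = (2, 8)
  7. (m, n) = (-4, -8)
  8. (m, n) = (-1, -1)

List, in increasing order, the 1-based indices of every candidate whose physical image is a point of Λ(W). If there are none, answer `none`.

Numerically β ≈ 3.3028 and β' = −1/β ≈ -0.3028.
[1] lift (2,12): star map gives -1.6333; window check -1.3 ≤ -1.6333 < -0.5 is false → out
[2] lift (-5,9): star map gives -7.7250; window check -1.3 ≤ -7.7250 < -0.5 is false → out
[3] lift (-1,0): star map gives -1.0000; window check -1.3 ≤ -1.0000 < -0.5 is true → IN Λ
[4] lift (2,6): star map gives 0.1833; window check -1.3 ≤ 0.1833 < -0.5 is false → out
[5] lift (2,9): star map gives -0.7250; window check -1.3 ≤ -0.7250 < -0.5 is true → IN Λ
[6] lift (2,8): star map gives -0.4222; window check -1.3 ≤ -0.4222 < -0.5 is false → out
[7] lift (-4,-8): star map gives -1.5778; window check -1.3 ≤ -1.5778 < -0.5 is false → out
[8] lift (-1,-1): star map gives -0.6972; window check -1.3 ≤ -0.6972 < -0.5 is true → IN Λ

3, 5, 8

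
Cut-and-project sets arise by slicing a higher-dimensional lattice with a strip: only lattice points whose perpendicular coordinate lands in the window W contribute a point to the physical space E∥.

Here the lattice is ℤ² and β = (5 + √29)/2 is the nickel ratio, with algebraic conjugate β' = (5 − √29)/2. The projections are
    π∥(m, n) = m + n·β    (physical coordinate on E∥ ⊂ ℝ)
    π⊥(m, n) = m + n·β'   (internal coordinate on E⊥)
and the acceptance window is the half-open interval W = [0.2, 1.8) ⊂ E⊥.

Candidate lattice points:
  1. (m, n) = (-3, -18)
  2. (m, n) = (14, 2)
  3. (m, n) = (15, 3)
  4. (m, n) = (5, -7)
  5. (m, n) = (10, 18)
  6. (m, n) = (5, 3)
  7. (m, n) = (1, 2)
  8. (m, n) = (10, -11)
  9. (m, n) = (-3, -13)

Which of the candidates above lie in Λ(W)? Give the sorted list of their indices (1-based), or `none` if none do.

Numerically β ≈ 5.19258 and β' = −1/β ≈ -0.19258.
[1] lift (-3,-18): star map gives 0.46648; window check 0.2 ≤ 0.46648 < 1.8 is true → IN Λ
[2] lift (14,2): star map gives 13.61484; window check 0.2 ≤ 13.61484 < 1.8 is false → out
[3] lift (15,3): star map gives 14.42225; window check 0.2 ≤ 14.42225 < 1.8 is false → out
[4] lift (5,-7): star map gives 6.34808; window check 0.2 ≤ 6.34808 < 1.8 is false → out
[5] lift (10,18): star map gives 6.53352; window check 0.2 ≤ 6.53352 < 1.8 is false → out
[6] lift (5,3): star map gives 4.42225; window check 0.2 ≤ 4.42225 < 1.8 is false → out
[7] lift (1,2): star map gives 0.61484; window check 0.2 ≤ 0.61484 < 1.8 is true → IN Λ
[8] lift (10,-11): star map gives 12.11841; window check 0.2 ≤ 12.11841 < 1.8 is false → out
[9] lift (-3,-13): star map gives -0.49643; window check 0.2 ≤ -0.49643 < 1.8 is false → out

1, 7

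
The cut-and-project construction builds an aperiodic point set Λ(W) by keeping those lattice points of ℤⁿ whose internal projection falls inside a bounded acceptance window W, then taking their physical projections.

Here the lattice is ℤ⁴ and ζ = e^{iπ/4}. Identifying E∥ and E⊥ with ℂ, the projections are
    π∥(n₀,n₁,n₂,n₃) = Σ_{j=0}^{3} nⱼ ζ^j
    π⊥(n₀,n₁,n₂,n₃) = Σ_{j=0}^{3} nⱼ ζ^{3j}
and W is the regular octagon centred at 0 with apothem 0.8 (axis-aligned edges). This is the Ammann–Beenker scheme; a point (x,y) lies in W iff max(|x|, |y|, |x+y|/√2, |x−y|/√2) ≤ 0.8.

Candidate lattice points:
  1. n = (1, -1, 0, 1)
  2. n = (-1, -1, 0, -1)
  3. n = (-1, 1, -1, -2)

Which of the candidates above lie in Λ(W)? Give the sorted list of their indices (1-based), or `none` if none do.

none

With ζ = e^{iπ/4} the internal vectors are ζ^0,ζ^3,ζ^6,ζ^9.
candidate 1: n = (1, -1, 0, 1) → π⊥ ≈ (+2.4142, +0.0000); max(|x|,|y|,|x±y|/√2) = 2.4142 > 0.8 ⇒ ∉ W
candidate 2: n = (-1, -1, 0, -1) → π⊥ ≈ (-1.0000, -1.4142); max(|x|,|y|,|x±y|/√2) = 1.7071 > 0.8 ⇒ ∉ W
candidate 3: n = (-1, 1, -1, -2) → π⊥ ≈ (-3.1213, +0.2929); max(|x|,|y|,|x±y|/√2) = 3.1213 > 0.8 ⇒ ∉ W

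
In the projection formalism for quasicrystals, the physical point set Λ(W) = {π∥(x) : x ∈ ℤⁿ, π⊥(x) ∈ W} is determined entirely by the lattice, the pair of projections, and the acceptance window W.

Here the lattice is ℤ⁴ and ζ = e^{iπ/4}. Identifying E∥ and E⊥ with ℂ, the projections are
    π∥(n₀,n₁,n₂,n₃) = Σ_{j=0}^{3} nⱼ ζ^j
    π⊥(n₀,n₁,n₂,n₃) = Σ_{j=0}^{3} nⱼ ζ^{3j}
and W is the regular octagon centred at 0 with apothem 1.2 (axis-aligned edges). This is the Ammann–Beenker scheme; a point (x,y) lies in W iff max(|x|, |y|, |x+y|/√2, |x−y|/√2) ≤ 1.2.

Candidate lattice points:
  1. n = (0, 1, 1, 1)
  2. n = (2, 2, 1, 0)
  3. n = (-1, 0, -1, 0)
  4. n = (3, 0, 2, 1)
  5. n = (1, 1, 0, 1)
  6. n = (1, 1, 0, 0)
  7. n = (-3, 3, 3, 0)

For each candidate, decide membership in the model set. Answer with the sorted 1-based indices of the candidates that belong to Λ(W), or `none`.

With ζ = e^{iπ/4} the internal vectors are ζ^0,ζ^3,ζ^6,ζ^9.
candidate 1: n = (0, 1, 1, 1) → π⊥ ≈ (+0.000000, +0.414214); max(|x|,|y|,|x±y|/√2) = 0.414214 ≤ 1.2 ⇒ ∈ W
candidate 2: n = (2, 2, 1, 0) → π⊥ ≈ (+0.585786, +0.414214); max(|x|,|y|,|x±y|/√2) = 0.707107 ≤ 1.2 ⇒ ∈ W
candidate 3: n = (-1, 0, -1, 0) → π⊥ ≈ (-1.000000, +1.000000); max(|x|,|y|,|x±y|/√2) = 1.414214 > 1.2 ⇒ ∉ W
candidate 4: n = (3, 0, 2, 1) → π⊥ ≈ (+3.707107, -1.292893); max(|x|,|y|,|x±y|/√2) = 3.707107 > 1.2 ⇒ ∉ W
candidate 5: n = (1, 1, 0, 1) → π⊥ ≈ (+1.000000, +1.414214); max(|x|,|y|,|x±y|/√2) = 1.707107 > 1.2 ⇒ ∉ W
candidate 6: n = (1, 1, 0, 0) → π⊥ ≈ (+0.292893, +0.707107); max(|x|,|y|,|x±y|/√2) = 0.707107 ≤ 1.2 ⇒ ∈ W
candidate 7: n = (-3, 3, 3, 0) → π⊥ ≈ (-5.121320, -0.878680); max(|x|,|y|,|x±y|/√2) = 5.121320 > 1.2 ⇒ ∉ W

1, 2, 6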